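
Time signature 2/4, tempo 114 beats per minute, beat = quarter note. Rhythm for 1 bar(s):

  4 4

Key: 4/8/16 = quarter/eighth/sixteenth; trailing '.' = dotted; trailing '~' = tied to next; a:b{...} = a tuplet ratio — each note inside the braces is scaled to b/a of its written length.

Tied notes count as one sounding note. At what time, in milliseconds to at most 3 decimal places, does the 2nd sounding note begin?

1. 0.0ms @ 0 + 526.316ms (1)
2. 526.316ms @ 1 + 526.316ms (1)

note 2 onset = 1b = 526.316ms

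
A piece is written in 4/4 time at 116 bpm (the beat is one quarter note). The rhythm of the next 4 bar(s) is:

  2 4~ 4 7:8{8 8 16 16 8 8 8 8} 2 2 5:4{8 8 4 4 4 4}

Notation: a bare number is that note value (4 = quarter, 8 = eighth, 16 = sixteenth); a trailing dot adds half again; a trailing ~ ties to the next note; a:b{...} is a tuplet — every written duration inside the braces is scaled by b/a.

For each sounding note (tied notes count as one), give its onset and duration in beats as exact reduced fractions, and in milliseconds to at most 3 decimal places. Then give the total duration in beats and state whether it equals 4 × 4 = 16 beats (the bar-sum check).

1) 0.0ms=0b +1034.483ms=2b
2) 1034.483ms=2b +1034.483ms=2b
3) 2068.966ms=4b +295.567ms=4/7b
4) 2364.532ms=32/7b +295.567ms=4/7b
5) 2660.099ms=36/7b +147.783ms=2/7b
6) 2807.882ms=38/7b +147.783ms=2/7b
7) 2955.665ms=40/7b +295.567ms=4/7b
8) 3251.232ms=44/7b +295.567ms=4/7b
9) 3546.798ms=48/7b +295.567ms=4/7b
10) 3842.365ms=52/7b +295.567ms=4/7b
11) 4137.931ms=8b +1034.483ms=2b
12) 5172.414ms=10b +1034.483ms=2b
13) 6206.897ms=12b +206.897ms=2/5b
14) 6413.793ms=62/5b +206.897ms=2/5b
15) 6620.69ms=64/5b +413.793ms=4/5b
16) 7034.483ms=68/5b +413.793ms=4/5b
17) 7448.276ms=72/5b +413.793ms=4/5b
18) 7862.069ms=76/5b +413.793ms=4/5b
Σ=16b of 16 (116bpm 4/4) — PASS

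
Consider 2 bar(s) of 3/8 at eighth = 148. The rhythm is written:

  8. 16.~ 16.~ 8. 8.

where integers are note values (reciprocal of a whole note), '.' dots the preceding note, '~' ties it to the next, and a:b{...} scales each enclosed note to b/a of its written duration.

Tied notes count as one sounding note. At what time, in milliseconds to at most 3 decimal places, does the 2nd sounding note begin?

1. 0.0ms @ 0 + 608.108ms (3/2)
2. 608.108ms @ 3/2 + 1216.216ms (3)
3. 1824.324ms @ 9/2 + 608.108ms (3/2)

note 2 onset = 3/2b = 608.108ms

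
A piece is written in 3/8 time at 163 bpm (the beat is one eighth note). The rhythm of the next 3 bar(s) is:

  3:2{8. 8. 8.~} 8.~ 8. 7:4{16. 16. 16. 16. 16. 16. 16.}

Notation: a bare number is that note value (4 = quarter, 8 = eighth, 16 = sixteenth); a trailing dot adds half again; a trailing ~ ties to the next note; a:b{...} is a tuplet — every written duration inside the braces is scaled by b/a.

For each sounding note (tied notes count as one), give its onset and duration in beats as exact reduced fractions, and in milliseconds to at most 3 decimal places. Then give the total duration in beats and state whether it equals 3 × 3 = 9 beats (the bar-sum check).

1) 0.0ms=0b +368.098ms=1b
2) 368.098ms=1b +368.098ms=1b
3) 736.196ms=2b +1472.393ms=4b
4) 2208.589ms=6b +157.756ms=3/7b
5) 2366.345ms=45/7b +157.756ms=3/7b
6) 2524.102ms=48/7b +157.756ms=3/7b
7) 2681.858ms=51/7b +157.756ms=3/7b
8) 2839.614ms=54/7b +157.756ms=3/7b
9) 2997.371ms=57/7b +157.756ms=3/7b
10) 3155.127ms=60/7b +157.756ms=3/7b
Σ=9b of 9 (163bpm 3/8) — PASS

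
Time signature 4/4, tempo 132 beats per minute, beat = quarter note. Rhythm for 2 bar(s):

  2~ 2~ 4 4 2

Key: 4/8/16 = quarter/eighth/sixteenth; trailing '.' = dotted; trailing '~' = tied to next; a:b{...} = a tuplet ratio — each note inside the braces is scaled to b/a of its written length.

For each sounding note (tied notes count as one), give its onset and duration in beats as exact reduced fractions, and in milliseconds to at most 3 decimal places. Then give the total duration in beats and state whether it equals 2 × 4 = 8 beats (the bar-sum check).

1) 0.0ms=0b +2272.727ms=5b
2) 2272.727ms=5b +454.545ms=1b
3) 2727.273ms=6b +909.091ms=2b
Σ=8b of 8 (132bpm 4/4) — PASS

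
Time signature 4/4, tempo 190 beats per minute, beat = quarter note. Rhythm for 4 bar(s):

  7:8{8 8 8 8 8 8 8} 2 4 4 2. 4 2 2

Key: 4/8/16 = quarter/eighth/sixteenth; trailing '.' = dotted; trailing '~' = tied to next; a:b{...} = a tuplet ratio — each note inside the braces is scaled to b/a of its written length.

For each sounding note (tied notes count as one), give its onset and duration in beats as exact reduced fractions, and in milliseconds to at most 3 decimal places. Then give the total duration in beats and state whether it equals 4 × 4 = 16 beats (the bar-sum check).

1) 0.0ms=0b +180.451ms=4/7b
2) 180.451ms=4/7b +180.451ms=4/7b
3) 360.902ms=8/7b +180.451ms=4/7b
4) 541.353ms=12/7b +180.451ms=4/7b
5) 721.805ms=16/7b +180.451ms=4/7b
6) 902.256ms=20/7b +180.451ms=4/7b
7) 1082.707ms=24/7b +180.451ms=4/7b
8) 1263.158ms=4b +631.579ms=2b
9) 1894.737ms=6b +315.789ms=1b
10) 2210.526ms=7b +315.789ms=1b
11) 2526.316ms=8b +947.368ms=3b
12) 3473.684ms=11b +315.789ms=1b
13) 3789.474ms=12b +631.579ms=2b
14) 4421.053ms=14b +631.579ms=2b
Σ=16b of 16 (190bpm 4/4) — PASS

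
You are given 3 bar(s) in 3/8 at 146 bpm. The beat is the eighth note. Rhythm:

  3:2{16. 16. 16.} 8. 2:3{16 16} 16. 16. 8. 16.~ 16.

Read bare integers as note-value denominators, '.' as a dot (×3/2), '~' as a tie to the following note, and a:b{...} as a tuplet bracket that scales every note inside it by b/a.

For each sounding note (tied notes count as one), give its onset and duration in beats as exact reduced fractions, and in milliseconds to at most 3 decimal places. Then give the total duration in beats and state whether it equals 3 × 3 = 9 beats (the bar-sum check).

1) 0.0ms=0b +205.479ms=1/2b
2) 205.479ms=1/2b +205.479ms=1/2b
3) 410.959ms=1b +205.479ms=1/2b
4) 616.438ms=3/2b +616.438ms=3/2b
5) 1232.877ms=3b +308.219ms=3/4b
6) 1541.096ms=15/4b +308.219ms=3/4b
7) 1849.315ms=9/2b +308.219ms=3/4b
8) 2157.534ms=21/4b +308.219ms=3/4b
9) 2465.753ms=6b +616.438ms=3/2b
10) 3082.192ms=15/2b +616.438ms=3/2b
Σ=9b of 9 (146bpm 3/8) — PASS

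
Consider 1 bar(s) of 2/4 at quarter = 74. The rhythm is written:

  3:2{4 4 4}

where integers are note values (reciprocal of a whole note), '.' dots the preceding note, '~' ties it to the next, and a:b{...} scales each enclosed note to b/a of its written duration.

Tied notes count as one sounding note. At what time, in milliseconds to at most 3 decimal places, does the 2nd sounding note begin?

note 2 onset = 2/3b = 540.541ms

1. 0.0ms @ 0 + 540.541ms (2/3)
2. 540.541ms @ 2/3 + 540.541ms (2/3)
3. 1081.081ms @ 4/3 + 540.541ms (2/3)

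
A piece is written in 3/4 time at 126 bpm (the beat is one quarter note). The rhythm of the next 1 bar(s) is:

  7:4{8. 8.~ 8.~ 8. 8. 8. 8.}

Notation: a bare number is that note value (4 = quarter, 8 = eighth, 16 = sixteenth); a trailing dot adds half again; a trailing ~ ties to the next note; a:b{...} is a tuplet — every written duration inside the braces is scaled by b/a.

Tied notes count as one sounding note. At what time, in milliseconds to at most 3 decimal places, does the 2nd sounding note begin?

note 2 onset = 3/7b = 204.082ms

1. 0.0ms @ 0 + 204.082ms (3/7)
2. 204.082ms @ 3/7 + 612.245ms (9/7)
3. 816.327ms @ 12/7 + 204.082ms (3/7)
4. 1020.408ms @ 15/7 + 204.082ms (3/7)
5. 1224.49ms @ 18/7 + 204.082ms (3/7)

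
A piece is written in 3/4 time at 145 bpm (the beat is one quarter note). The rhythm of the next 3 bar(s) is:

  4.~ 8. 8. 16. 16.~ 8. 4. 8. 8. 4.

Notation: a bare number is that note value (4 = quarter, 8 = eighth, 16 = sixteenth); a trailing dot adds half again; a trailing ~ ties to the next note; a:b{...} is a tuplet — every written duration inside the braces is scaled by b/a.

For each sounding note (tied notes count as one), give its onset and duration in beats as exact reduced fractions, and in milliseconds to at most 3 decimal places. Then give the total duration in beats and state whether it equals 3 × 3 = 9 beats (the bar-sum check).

1) 0.0ms=0b +931.034ms=9/4b
2) 931.034ms=9/4b +310.345ms=3/4b
3) 1241.379ms=3b +155.172ms=3/8b
4) 1396.552ms=27/8b +465.517ms=9/8b
5) 1862.069ms=9/2b +620.69ms=3/2b
6) 2482.759ms=6b +310.345ms=3/4b
7) 2793.103ms=27/4b +310.345ms=3/4b
8) 3103.448ms=15/2b +620.69ms=3/2b
Σ=9b of 9 (145bpm 3/4) — PASS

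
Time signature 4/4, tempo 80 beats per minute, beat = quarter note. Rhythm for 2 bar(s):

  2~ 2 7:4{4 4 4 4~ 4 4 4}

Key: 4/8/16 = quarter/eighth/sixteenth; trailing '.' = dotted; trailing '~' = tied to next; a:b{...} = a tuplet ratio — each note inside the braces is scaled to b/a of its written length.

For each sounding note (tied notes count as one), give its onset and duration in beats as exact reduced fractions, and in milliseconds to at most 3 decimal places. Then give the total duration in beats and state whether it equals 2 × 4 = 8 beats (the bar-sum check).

1) 0.0ms=0b +3000.0ms=4b
2) 3000.0ms=4b +428.571ms=4/7b
3) 3428.571ms=32/7b +428.571ms=4/7b
4) 3857.143ms=36/7b +428.571ms=4/7b
5) 4285.714ms=40/7b +857.143ms=8/7b
6) 5142.857ms=48/7b +428.571ms=4/7b
7) 5571.429ms=52/7b +428.571ms=4/7b
Σ=8b of 8 (80bpm 4/4) — PASS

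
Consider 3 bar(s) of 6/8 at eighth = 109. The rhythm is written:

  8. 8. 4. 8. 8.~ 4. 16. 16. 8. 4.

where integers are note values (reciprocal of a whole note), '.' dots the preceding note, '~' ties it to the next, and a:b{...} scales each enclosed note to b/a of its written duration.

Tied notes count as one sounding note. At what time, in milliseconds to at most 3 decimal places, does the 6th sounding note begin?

1. 0.0ms @ 0 + 825.688ms (3/2)
2. 825.688ms @ 3/2 + 825.688ms (3/2)
3. 1651.376ms @ 3 + 1651.376ms (3)
4. 3302.752ms @ 6 + 825.688ms (3/2)
5. 4128.44ms @ 15/2 + 2477.064ms (9/2)
6. 6605.505ms @ 12 + 412.844ms (3/4)
7. 7018.349ms @ 51/4 + 412.844ms (3/4)
8. 7431.193ms @ 27/2 + 825.688ms (3/2)
9. 8256.881ms @ 15 + 1651.376ms (3)

note 6 onset = 12b = 6605.505ms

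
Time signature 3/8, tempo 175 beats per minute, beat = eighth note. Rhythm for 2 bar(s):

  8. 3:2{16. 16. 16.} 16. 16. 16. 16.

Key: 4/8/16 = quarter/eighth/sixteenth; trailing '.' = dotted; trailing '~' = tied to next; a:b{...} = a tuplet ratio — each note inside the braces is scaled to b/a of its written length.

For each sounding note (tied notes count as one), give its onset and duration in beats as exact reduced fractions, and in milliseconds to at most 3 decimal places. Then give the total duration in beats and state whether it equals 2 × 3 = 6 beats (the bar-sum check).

1) 0.0ms=0b +514.286ms=3/2b
2) 514.286ms=3/2b +171.429ms=1/2b
3) 685.714ms=2b +171.429ms=1/2b
4) 857.143ms=5/2b +171.429ms=1/2b
5) 1028.571ms=3b +257.143ms=3/4b
6) 1285.714ms=15/4b +257.143ms=3/4b
7) 1542.857ms=9/2b +257.143ms=3/4b
8) 1800.0ms=21/4b +257.143ms=3/4b
Σ=6b of 6 (175bpm 3/8) — PASS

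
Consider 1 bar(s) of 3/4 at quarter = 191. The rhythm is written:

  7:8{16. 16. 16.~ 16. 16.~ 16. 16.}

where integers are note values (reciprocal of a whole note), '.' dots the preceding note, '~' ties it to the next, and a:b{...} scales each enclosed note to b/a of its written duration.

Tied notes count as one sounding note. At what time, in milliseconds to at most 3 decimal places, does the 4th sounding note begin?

1. 0.0ms @ 0 + 134.63ms (3/7)
2. 134.63ms @ 3/7 + 134.63ms (3/7)
3. 269.26ms @ 6/7 + 269.26ms (6/7)
4. 538.519ms @ 12/7 + 269.26ms (6/7)
5. 807.779ms @ 18/7 + 134.63ms (3/7)

note 4 onset = 12/7b = 538.519ms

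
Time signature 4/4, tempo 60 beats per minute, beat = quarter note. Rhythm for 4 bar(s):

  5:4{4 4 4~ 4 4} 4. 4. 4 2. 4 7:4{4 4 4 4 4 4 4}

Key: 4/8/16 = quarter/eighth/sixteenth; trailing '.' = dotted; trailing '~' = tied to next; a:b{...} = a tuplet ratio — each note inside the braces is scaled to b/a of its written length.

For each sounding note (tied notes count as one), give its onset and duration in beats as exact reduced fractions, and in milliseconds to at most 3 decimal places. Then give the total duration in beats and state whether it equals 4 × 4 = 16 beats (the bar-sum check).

1) 0.0ms=0b +800.0ms=4/5b
2) 800.0ms=4/5b +800.0ms=4/5b
3) 1600.0ms=8/5b +1600.0ms=8/5b
4) 3200.0ms=16/5b +800.0ms=4/5b
5) 4000.0ms=4b +1500.0ms=3/2b
6) 5500.0ms=11/2b +1500.0ms=3/2b
7) 7000.0ms=7b +1000.0ms=1b
8) 8000.0ms=8b +3000.0ms=3b
9) 11000.0ms=11b +1000.0ms=1b
10) 12000.0ms=12b +571.429ms=4/7b
11) 12571.429ms=88/7b +571.429ms=4/7b
12) 13142.857ms=92/7b +571.429ms=4/7b
13) 13714.286ms=96/7b +571.429ms=4/7b
14) 14285.714ms=100/7b +571.429ms=4/7b
15) 14857.143ms=104/7b +571.429ms=4/7b
16) 15428.571ms=108/7b +571.429ms=4/7b
Σ=16b of 16 (60bpm 4/4) — PASS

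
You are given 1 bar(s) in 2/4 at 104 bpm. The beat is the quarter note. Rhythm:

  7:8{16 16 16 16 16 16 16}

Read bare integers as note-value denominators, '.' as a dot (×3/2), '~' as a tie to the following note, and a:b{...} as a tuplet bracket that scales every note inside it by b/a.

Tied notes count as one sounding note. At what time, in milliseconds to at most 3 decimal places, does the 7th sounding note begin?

note 7 onset = 12/7b = 989.011ms

1. 0.0ms @ 0 + 164.835ms (2/7)
2. 164.835ms @ 2/7 + 164.835ms (2/7)
3. 329.67ms @ 4/7 + 164.835ms (2/7)
4. 494.505ms @ 6/7 + 164.835ms (2/7)
5. 659.341ms @ 8/7 + 164.835ms (2/7)
6. 824.176ms @ 10/7 + 164.835ms (2/7)
7. 989.011ms @ 12/7 + 164.835ms (2/7)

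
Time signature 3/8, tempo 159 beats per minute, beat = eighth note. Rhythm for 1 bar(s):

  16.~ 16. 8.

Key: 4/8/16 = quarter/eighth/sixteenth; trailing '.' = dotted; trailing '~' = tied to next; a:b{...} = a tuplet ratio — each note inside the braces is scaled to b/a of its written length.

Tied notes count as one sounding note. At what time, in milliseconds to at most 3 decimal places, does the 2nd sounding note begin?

1. 0.0ms @ 0 + 566.038ms (3/2)
2. 566.038ms @ 3/2 + 566.038ms (3/2)

note 2 onset = 3/2b = 566.038ms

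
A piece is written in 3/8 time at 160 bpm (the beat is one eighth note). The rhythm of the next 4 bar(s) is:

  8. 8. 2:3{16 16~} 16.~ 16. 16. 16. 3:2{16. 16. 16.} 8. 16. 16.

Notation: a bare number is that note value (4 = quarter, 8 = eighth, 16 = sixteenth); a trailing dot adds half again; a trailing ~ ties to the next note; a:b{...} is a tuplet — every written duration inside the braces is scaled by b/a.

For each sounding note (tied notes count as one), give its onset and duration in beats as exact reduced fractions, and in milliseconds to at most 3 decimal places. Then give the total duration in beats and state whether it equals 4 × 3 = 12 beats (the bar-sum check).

1) 0.0ms=0b +562.5ms=3/2b
2) 562.5ms=3/2b +562.5ms=3/2b
3) 1125.0ms=3b +281.25ms=3/4b
4) 1406.25ms=15/4b +843.75ms=9/4b
5) 2250.0ms=6b +281.25ms=3/4b
6) 2531.25ms=27/4b +281.25ms=3/4b
7) 2812.5ms=15/2b +187.5ms=1/2b
8) 3000.0ms=8b +187.5ms=1/2b
9) 3187.5ms=17/2b +187.5ms=1/2b
10) 3375.0ms=9b +562.5ms=3/2b
11) 3937.5ms=21/2b +281.25ms=3/4b
12) 4218.75ms=45/4b +281.25ms=3/4b
Σ=12b of 12 (160bpm 3/8) — PASS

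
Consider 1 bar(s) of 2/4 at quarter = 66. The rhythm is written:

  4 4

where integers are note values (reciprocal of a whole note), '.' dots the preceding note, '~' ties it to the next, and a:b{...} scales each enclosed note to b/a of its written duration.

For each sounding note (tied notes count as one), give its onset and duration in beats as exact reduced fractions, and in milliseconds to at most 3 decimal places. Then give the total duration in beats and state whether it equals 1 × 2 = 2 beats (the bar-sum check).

1) 0.0ms=0b +909.091ms=1b
2) 909.091ms=1b +909.091ms=1b
Σ=2b of 2 (66bpm 2/4) — PASS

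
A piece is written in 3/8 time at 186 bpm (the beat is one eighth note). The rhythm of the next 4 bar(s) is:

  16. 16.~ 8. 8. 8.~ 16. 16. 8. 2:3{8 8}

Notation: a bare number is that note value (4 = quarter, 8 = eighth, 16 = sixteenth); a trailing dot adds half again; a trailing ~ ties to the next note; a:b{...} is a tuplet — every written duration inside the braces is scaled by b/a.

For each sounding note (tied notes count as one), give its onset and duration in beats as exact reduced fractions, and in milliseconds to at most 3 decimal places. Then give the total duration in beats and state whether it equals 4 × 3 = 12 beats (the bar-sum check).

1) 0.0ms=0b +241.935ms=3/4b
2) 241.935ms=3/4b +725.806ms=9/4b
3) 967.742ms=3b +483.871ms=3/2b
4) 1451.613ms=9/2b +725.806ms=9/4b
5) 2177.419ms=27/4b +241.935ms=3/4b
6) 2419.355ms=15/2b +483.871ms=3/2b
7) 2903.226ms=9b +483.871ms=3/2b
8) 3387.097ms=21/2b +483.871ms=3/2b
Σ=12b of 12 (186bpm 3/8) — PASS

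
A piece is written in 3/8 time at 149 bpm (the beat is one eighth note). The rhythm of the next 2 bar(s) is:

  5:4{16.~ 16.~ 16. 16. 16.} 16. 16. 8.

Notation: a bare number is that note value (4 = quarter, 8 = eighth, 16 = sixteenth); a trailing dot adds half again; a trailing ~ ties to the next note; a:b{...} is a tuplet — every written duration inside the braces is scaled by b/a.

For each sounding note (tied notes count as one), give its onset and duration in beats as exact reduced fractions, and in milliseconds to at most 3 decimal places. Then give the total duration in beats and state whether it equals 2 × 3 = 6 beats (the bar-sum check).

1) 0.0ms=0b +724.832ms=9/5b
2) 724.832ms=9/5b +241.611ms=3/5b
3) 966.443ms=12/5b +241.611ms=3/5b
4) 1208.054ms=3b +302.013ms=3/4b
5) 1510.067ms=15/4b +302.013ms=3/4b
6) 1812.081ms=9/2b +604.027ms=3/2b
Σ=6b of 6 (149bpm 3/8) — PASS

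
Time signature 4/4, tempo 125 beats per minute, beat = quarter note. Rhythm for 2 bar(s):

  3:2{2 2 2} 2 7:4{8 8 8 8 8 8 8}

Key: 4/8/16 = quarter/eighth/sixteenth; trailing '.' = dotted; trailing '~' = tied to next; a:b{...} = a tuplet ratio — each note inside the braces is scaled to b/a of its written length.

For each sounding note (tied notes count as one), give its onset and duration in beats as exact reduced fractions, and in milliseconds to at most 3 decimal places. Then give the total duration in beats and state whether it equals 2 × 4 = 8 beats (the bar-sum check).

1) 0.0ms=0b +640.0ms=4/3b
2) 640.0ms=4/3b +640.0ms=4/3b
3) 1280.0ms=8/3b +640.0ms=4/3b
4) 1920.0ms=4b +960.0ms=2b
5) 2880.0ms=6b +137.143ms=2/7b
6) 3017.143ms=44/7b +137.143ms=2/7b
7) 3154.286ms=46/7b +137.143ms=2/7b
8) 3291.429ms=48/7b +137.143ms=2/7b
9) 3428.571ms=50/7b +137.143ms=2/7b
10) 3565.714ms=52/7b +137.143ms=2/7b
11) 3702.857ms=54/7b +137.143ms=2/7b
Σ=8b of 8 (125bpm 4/4) — PASS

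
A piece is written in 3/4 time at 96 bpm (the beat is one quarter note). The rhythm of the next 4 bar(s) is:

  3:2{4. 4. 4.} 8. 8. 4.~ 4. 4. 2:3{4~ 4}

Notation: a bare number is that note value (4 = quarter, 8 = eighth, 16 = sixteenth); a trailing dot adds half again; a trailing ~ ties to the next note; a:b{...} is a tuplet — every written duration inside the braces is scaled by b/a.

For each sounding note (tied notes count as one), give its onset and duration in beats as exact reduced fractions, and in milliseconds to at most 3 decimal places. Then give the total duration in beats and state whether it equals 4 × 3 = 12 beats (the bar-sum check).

1) 0.0ms=0b +625.0ms=1b
2) 625.0ms=1b +625.0ms=1b
3) 1250.0ms=2b +625.0ms=1b
4) 1875.0ms=3b +468.75ms=3/4b
5) 2343.75ms=15/4b +468.75ms=3/4b
6) 2812.5ms=9/2b +1875.0ms=3b
7) 4687.5ms=15/2b +937.5ms=3/2b
8) 5625.0ms=9b +1875.0ms=3b
Σ=12b of 12 (96bpm 3/4) — PASS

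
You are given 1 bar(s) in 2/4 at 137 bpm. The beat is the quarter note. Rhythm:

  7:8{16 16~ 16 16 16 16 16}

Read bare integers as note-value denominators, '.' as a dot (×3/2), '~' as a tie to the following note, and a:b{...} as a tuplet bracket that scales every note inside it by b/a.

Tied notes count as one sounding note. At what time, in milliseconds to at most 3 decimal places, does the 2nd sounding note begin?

note 2 onset = 2/7b = 125.13ms

1. 0.0ms @ 0 + 125.13ms (2/7)
2. 125.13ms @ 2/7 + 250.261ms (4/7)
3. 375.391ms @ 6/7 + 125.13ms (2/7)
4. 500.521ms @ 8/7 + 125.13ms (2/7)
5. 625.652ms @ 10/7 + 125.13ms (2/7)
6. 750.782ms @ 12/7 + 125.13ms (2/7)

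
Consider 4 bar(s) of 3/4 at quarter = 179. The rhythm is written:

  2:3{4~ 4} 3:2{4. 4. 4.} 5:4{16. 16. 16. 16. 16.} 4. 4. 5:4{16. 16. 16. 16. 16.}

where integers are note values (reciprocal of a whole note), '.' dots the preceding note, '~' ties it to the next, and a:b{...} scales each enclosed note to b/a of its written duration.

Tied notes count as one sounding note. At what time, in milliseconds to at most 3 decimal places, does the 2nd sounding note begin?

note 2 onset = 3b = 1005.587ms

1. 0.0ms @ 0 + 1005.587ms (3)
2. 1005.587ms @ 3 + 335.196ms (1)
3. 1340.782ms @ 4 + 335.196ms (1)
4. 1675.978ms @ 5 + 335.196ms (1)
5. 2011.173ms @ 6 + 100.559ms (3/10)
6. 2111.732ms @ 63/10 + 100.559ms (3/10)
7. 2212.291ms @ 33/5 + 100.559ms (3/10)
8. 2312.849ms @ 69/10 + 100.559ms (3/10)
9. 2413.408ms @ 36/5 + 100.559ms (3/10)
10. 2513.966ms @ 15/2 + 502.793ms (3/2)
11. 3016.76ms @ 9 + 502.793ms (3/2)
12. 3519.553ms @ 21/2 + 100.559ms (3/10)
13. 3620.112ms @ 54/5 + 100.559ms (3/10)
14. 3720.67ms @ 111/10 + 100.559ms (3/10)
15. 3821.229ms @ 57/5 + 100.559ms (3/10)
16. 3921.788ms @ 117/10 + 100.559ms (3/10)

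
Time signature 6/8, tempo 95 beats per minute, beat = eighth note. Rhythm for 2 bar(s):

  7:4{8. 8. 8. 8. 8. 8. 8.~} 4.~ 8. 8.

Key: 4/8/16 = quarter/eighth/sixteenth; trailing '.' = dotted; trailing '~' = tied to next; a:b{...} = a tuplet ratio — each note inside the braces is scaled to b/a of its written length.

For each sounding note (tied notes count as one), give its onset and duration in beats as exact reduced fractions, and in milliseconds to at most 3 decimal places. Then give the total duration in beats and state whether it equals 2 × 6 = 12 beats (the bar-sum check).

1) 0.0ms=0b +541.353ms=6/7b
2) 541.353ms=6/7b +541.353ms=6/7b
3) 1082.707ms=12/7b +541.353ms=6/7b
4) 1624.06ms=18/7b +541.353ms=6/7b
5) 2165.414ms=24/7b +541.353ms=6/7b
6) 2706.767ms=30/7b +541.353ms=6/7b
7) 3248.12ms=36/7b +3383.459ms=75/14b
8) 6631.579ms=21/2b +947.368ms=3/2b
Σ=12b of 12 (95bpm 6/8) — PASS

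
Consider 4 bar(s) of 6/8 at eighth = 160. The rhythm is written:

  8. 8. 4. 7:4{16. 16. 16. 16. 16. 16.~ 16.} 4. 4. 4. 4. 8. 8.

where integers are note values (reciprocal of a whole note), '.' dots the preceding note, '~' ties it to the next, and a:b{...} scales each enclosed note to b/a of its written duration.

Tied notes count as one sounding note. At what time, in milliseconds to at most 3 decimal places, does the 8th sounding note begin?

1. 0.0ms @ 0 + 562.5ms (3/2)
2. 562.5ms @ 3/2 + 562.5ms (3/2)
3. 1125.0ms @ 3 + 1125.0ms (3)
4. 2250.0ms @ 6 + 160.714ms (3/7)
5. 2410.714ms @ 45/7 + 160.714ms (3/7)
6. 2571.429ms @ 48/7 + 160.714ms (3/7)
7. 2732.143ms @ 51/7 + 160.714ms (3/7)
8. 2892.857ms @ 54/7 + 160.714ms (3/7)
9. 3053.571ms @ 57/7 + 321.429ms (6/7)
10. 3375.0ms @ 9 + 1125.0ms (3)
11. 4500.0ms @ 12 + 1125.0ms (3)
12. 5625.0ms @ 15 + 1125.0ms (3)
13. 6750.0ms @ 18 + 1125.0ms (3)
14. 7875.0ms @ 21 + 562.5ms (3/2)
15. 8437.5ms @ 45/2 + 562.5ms (3/2)

note 8 onset = 54/7b = 2892.857ms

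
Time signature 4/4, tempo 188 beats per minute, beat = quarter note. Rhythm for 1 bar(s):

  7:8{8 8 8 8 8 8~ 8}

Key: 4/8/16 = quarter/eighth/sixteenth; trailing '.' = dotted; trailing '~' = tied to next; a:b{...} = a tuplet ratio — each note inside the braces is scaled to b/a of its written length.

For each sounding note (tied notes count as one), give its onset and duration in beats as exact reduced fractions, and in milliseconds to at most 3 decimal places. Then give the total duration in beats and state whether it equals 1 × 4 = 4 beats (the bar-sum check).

1) 0.0ms=0b +182.371ms=4/7b
2) 182.371ms=4/7b +182.371ms=4/7b
3) 364.742ms=8/7b +182.371ms=4/7b
4) 547.112ms=12/7b +182.371ms=4/7b
5) 729.483ms=16/7b +182.371ms=4/7b
6) 911.854ms=20/7b +364.742ms=8/7b
Σ=4b of 4 (188bpm 4/4) — PASS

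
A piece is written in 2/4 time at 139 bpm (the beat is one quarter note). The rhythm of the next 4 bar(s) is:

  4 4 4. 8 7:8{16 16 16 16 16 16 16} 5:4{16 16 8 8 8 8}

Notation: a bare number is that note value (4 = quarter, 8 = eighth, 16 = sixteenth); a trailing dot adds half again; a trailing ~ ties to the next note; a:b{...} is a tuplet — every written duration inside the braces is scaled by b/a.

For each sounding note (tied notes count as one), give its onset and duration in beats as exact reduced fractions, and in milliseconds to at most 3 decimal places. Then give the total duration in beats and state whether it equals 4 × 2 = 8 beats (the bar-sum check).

1) 0.0ms=0b +431.655ms=1b
2) 431.655ms=1b +431.655ms=1b
3) 863.309ms=2b +647.482ms=3/2b
4) 1510.791ms=7/2b +215.827ms=1/2b
5) 1726.619ms=4b +123.33ms=2/7b
6) 1849.949ms=30/7b +123.33ms=2/7b
7) 1973.279ms=32/7b +123.33ms=2/7b
8) 2096.608ms=34/7b +123.33ms=2/7b
9) 2219.938ms=36/7b +123.33ms=2/7b
10) 2343.268ms=38/7b +123.33ms=2/7b
11) 2466.598ms=40/7b +123.33ms=2/7b
12) 2589.928ms=6b +86.331ms=1/5b
13) 2676.259ms=31/5b +86.331ms=1/5b
14) 2762.59ms=32/5b +172.662ms=2/5b
15) 2935.252ms=34/5b +172.662ms=2/5b
16) 3107.914ms=36/5b +172.662ms=2/5b
17) 3280.576ms=38/5b +172.662ms=2/5b
Σ=8b of 8 (139bpm 2/4) — PASS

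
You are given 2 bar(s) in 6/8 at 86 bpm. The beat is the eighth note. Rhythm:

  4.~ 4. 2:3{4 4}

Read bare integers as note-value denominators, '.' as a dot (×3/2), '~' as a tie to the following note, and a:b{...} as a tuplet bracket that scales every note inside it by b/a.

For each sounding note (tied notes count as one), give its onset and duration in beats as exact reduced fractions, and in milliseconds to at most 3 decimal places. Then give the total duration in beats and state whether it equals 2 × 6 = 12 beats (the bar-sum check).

1) 0.0ms=0b +4186.047ms=6b
2) 4186.047ms=6b +2093.023ms=3b
3) 6279.07ms=9b +2093.023ms=3b
Σ=12b of 12 (86bpm 6/8) — PASS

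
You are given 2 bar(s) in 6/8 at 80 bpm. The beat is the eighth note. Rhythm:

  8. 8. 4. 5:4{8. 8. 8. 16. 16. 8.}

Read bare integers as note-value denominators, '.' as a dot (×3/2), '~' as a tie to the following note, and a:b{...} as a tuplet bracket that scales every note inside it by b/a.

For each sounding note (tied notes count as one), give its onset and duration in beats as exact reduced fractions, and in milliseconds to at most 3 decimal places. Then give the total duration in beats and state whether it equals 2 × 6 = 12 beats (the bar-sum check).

1) 0.0ms=0b +1125.0ms=3/2b
2) 1125.0ms=3/2b +1125.0ms=3/2b
3) 2250.0ms=3b +2250.0ms=3b
4) 4500.0ms=6b +900.0ms=6/5b
5) 5400.0ms=36/5b +900.0ms=6/5b
6) 6300.0ms=42/5b +900.0ms=6/5b
7) 7200.0ms=48/5b +450.0ms=3/5b
8) 7650.0ms=51/5b +450.0ms=3/5b
9) 8100.0ms=54/5b +900.0ms=6/5b
Σ=12b of 12 (80bpm 6/8) — PASS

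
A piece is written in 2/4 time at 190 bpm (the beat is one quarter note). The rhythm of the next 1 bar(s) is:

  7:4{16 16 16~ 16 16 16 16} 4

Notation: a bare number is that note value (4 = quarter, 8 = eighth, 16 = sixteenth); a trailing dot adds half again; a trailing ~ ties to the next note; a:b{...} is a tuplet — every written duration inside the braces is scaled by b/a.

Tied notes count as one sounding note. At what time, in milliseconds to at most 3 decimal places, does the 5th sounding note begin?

note 5 onset = 5/7b = 225.564ms

1. 0.0ms @ 0 + 45.113ms (1/7)
2. 45.113ms @ 1/7 + 45.113ms (1/7)
3. 90.226ms @ 2/7 + 90.226ms (2/7)
4. 180.451ms @ 4/7 + 45.113ms (1/7)
5. 225.564ms @ 5/7 + 45.113ms (1/7)
6. 270.677ms @ 6/7 + 45.113ms (1/7)
7. 315.789ms @ 1 + 315.789ms (1)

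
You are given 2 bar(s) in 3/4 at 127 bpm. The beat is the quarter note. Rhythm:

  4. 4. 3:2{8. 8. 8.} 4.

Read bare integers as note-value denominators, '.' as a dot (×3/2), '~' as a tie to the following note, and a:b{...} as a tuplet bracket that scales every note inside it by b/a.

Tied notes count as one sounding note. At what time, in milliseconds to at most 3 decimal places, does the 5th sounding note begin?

note 5 onset = 4b = 1889.764ms

1. 0.0ms @ 0 + 708.661ms (3/2)
2. 708.661ms @ 3/2 + 708.661ms (3/2)
3. 1417.323ms @ 3 + 236.22ms (1/2)
4. 1653.543ms @ 7/2 + 236.22ms (1/2)
5. 1889.764ms @ 4 + 236.22ms (1/2)
6. 2125.984ms @ 9/2 + 708.661ms (3/2)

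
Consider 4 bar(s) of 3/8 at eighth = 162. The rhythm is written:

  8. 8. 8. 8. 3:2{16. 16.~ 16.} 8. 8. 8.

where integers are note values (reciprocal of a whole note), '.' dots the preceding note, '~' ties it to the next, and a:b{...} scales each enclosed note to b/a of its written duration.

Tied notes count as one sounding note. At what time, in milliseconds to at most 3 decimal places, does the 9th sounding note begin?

1. 0.0ms @ 0 + 555.556ms (3/2)
2. 555.556ms @ 3/2 + 555.556ms (3/2)
3. 1111.111ms @ 3 + 555.556ms (3/2)
4. 1666.667ms @ 9/2 + 555.556ms (3/2)
5. 2222.222ms @ 6 + 185.185ms (1/2)
6. 2407.407ms @ 13/2 + 370.37ms (1)
7. 2777.778ms @ 15/2 + 555.556ms (3/2)
8. 3333.333ms @ 9 + 555.556ms (3/2)
9. 3888.889ms @ 21/2 + 555.556ms (3/2)

note 9 onset = 21/2b = 3888.889ms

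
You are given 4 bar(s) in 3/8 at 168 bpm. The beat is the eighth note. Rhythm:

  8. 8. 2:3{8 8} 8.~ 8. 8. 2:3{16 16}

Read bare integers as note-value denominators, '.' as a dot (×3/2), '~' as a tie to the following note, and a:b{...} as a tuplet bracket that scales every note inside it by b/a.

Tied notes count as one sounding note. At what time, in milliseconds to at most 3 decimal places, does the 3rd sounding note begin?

1. 0.0ms @ 0 + 535.714ms (3/2)
2. 535.714ms @ 3/2 + 535.714ms (3/2)
3. 1071.429ms @ 3 + 535.714ms (3/2)
4. 1607.143ms @ 9/2 + 535.714ms (3/2)
5. 2142.857ms @ 6 + 1071.429ms (3)
6. 3214.286ms @ 9 + 535.714ms (3/2)
7. 3750.0ms @ 21/2 + 267.857ms (3/4)
8. 4017.857ms @ 45/4 + 267.857ms (3/4)

note 3 onset = 3b = 1071.429ms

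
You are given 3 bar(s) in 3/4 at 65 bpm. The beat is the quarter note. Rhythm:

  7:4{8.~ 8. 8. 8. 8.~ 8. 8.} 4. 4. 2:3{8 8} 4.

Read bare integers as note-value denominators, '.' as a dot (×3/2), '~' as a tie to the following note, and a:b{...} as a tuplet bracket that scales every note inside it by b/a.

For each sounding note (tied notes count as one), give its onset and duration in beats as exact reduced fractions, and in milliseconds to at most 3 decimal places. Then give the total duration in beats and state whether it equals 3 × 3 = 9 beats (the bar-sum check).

1) 0.0ms=0b +791.209ms=6/7b
2) 791.209ms=6/7b +395.604ms=3/7b
3) 1186.813ms=9/7b +395.604ms=3/7b
4) 1582.418ms=12/7b +791.209ms=6/7b
5) 2373.626ms=18/7b +395.604ms=3/7b
6) 2769.231ms=3b +1384.615ms=3/2b
7) 4153.846ms=9/2b +1384.615ms=3/2b
8) 5538.462ms=6b +692.308ms=3/4b
9) 6230.769ms=27/4b +692.308ms=3/4b
10) 6923.077ms=15/2b +1384.615ms=3/2b
Σ=9b of 9 (65bpm 3/4) — PASS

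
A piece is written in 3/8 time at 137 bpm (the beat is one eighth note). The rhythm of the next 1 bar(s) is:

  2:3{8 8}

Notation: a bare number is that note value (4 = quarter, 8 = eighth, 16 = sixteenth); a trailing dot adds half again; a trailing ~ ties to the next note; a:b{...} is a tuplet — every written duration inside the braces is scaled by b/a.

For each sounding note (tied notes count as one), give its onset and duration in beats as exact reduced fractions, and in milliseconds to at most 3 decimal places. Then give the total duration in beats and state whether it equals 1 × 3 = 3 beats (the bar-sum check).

1) 0.0ms=0b +656.934ms=3/2b
2) 656.934ms=3/2b +656.934ms=3/2b
Σ=3b of 3 (137bpm 3/8) — PASS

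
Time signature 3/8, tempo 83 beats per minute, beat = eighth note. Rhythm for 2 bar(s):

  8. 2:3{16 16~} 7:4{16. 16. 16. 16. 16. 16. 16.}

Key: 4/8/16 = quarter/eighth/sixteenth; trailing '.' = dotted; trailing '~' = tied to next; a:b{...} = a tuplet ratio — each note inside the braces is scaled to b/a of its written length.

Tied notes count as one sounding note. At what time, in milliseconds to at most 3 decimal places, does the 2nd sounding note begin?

1. 0.0ms @ 0 + 1084.337ms (3/2)
2. 1084.337ms @ 3/2 + 542.169ms (3/4)
3. 1626.506ms @ 9/4 + 851.979ms (33/28)
4. 2478.485ms @ 24/7 + 309.811ms (3/7)
5. 2788.296ms @ 27/7 + 309.811ms (3/7)
6. 3098.107ms @ 30/7 + 309.811ms (3/7)
7. 3407.917ms @ 33/7 + 309.811ms (3/7)
8. 3717.728ms @ 36/7 + 309.811ms (3/7)
9. 4027.539ms @ 39/7 + 309.811ms (3/7)

note 2 onset = 3/2b = 1084.337ms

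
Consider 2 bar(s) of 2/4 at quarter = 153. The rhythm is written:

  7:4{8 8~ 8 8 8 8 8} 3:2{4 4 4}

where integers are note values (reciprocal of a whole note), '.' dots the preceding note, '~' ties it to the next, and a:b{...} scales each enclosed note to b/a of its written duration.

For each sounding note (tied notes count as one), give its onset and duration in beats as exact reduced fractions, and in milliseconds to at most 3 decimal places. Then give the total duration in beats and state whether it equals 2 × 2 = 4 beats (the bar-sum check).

1) 0.0ms=0b +112.045ms=2/7b
2) 112.045ms=2/7b +224.09ms=4/7b
3) 336.134ms=6/7b +112.045ms=2/7b
4) 448.179ms=8/7b +112.045ms=2/7b
5) 560.224ms=10/7b +112.045ms=2/7b
6) 672.269ms=12/7b +112.045ms=2/7b
7) 784.314ms=2b +261.438ms=2/3b
8) 1045.752ms=8/3b +261.438ms=2/3b
9) 1307.19ms=10/3b +261.438ms=2/3b
Σ=4b of 4 (153bpm 2/4) — PASS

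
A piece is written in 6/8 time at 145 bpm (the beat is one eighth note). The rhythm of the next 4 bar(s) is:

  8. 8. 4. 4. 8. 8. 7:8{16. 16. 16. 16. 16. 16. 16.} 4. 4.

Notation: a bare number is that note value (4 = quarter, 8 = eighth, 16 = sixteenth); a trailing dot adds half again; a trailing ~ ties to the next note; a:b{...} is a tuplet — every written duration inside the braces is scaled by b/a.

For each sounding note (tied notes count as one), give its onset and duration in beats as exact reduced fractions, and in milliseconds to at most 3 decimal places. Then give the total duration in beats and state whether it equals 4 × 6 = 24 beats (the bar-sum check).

1) 0.0ms=0b +620.69ms=3/2b
2) 620.69ms=3/2b +620.69ms=3/2b
3) 1241.379ms=3b +1241.379ms=3b
4) 2482.759ms=6b +1241.379ms=3b
5) 3724.138ms=9b +620.69ms=3/2b
6) 4344.828ms=21/2b +620.69ms=3/2b
7) 4965.517ms=12b +354.68ms=6/7b
8) 5320.197ms=90/7b +354.68ms=6/7b
9) 5674.877ms=96/7b +354.68ms=6/7b
10) 6029.557ms=102/7b +354.68ms=6/7b
11) 6384.236ms=108/7b +354.68ms=6/7b
12) 6738.916ms=114/7b +354.68ms=6/7b
13) 7093.596ms=120/7b +354.68ms=6/7b
14) 7448.276ms=18b +1241.379ms=3b
15) 8689.655ms=21b +1241.379ms=3b
Σ=24b of 24 (145bpm 6/8) — PASS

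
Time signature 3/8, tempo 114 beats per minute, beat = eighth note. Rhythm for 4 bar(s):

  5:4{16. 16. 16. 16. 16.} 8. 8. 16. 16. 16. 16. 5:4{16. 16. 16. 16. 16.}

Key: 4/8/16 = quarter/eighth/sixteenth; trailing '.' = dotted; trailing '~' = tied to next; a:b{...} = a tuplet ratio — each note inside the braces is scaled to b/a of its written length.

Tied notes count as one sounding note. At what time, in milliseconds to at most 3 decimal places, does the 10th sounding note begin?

note 10 onset = 15/2b = 3947.368ms

1. 0.0ms @ 0 + 315.789ms (3/5)
2. 315.789ms @ 3/5 + 315.789ms (3/5)
3. 631.579ms @ 6/5 + 315.789ms (3/5)
4. 947.368ms @ 9/5 + 315.789ms (3/5)
5. 1263.158ms @ 12/5 + 315.789ms (3/5)
6. 1578.947ms @ 3 + 789.474ms (3/2)
7. 2368.421ms @ 9/2 + 789.474ms (3/2)
8. 3157.895ms @ 6 + 394.737ms (3/4)
9. 3552.632ms @ 27/4 + 394.737ms (3/4)
10. 3947.368ms @ 15/2 + 394.737ms (3/4)
11. 4342.105ms @ 33/4 + 394.737ms (3/4)
12. 4736.842ms @ 9 + 315.789ms (3/5)
13. 5052.632ms @ 48/5 + 315.789ms (3/5)
14. 5368.421ms @ 51/5 + 315.789ms (3/5)
15. 5684.211ms @ 54/5 + 315.789ms (3/5)
16. 6000.0ms @ 57/5 + 315.789ms (3/5)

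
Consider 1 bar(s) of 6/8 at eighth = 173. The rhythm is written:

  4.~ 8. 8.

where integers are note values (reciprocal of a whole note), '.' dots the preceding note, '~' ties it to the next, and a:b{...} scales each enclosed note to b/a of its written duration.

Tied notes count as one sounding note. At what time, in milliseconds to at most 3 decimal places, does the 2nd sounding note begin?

note 2 onset = 9/2b = 1560.694ms

1. 0.0ms @ 0 + 1560.694ms (9/2)
2. 1560.694ms @ 9/2 + 520.231ms (3/2)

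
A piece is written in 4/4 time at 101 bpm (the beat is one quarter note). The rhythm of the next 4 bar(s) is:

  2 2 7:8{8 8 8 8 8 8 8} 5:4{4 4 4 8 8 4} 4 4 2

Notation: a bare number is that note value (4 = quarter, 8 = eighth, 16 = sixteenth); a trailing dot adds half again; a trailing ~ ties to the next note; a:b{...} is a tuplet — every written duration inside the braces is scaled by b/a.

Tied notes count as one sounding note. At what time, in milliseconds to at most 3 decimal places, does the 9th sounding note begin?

1. 0.0ms @ 0 + 1188.119ms (2)
2. 1188.119ms @ 2 + 1188.119ms (2)
3. 2376.238ms @ 4 + 339.463ms (4/7)
4. 2715.7ms @ 32/7 + 339.463ms (4/7)
5. 3055.163ms @ 36/7 + 339.463ms (4/7)
6. 3394.625ms @ 40/7 + 339.463ms (4/7)
7. 3734.088ms @ 44/7 + 339.463ms (4/7)
8. 4073.55ms @ 48/7 + 339.463ms (4/7)
9. 4413.013ms @ 52/7 + 339.463ms (4/7)
10. 4752.475ms @ 8 + 475.248ms (4/5)
11. 5227.723ms @ 44/5 + 475.248ms (4/5)
12. 5702.97ms @ 48/5 + 475.248ms (4/5)
13. 6178.218ms @ 52/5 + 237.624ms (2/5)
14. 6415.842ms @ 54/5 + 237.624ms (2/5)
15. 6653.465ms @ 56/5 + 475.248ms (4/5)
16. 7128.713ms @ 12 + 594.059ms (1)
17. 7722.772ms @ 13 + 594.059ms (1)
18. 8316.832ms @ 14 + 1188.119ms (2)

note 9 onset = 52/7b = 4413.013ms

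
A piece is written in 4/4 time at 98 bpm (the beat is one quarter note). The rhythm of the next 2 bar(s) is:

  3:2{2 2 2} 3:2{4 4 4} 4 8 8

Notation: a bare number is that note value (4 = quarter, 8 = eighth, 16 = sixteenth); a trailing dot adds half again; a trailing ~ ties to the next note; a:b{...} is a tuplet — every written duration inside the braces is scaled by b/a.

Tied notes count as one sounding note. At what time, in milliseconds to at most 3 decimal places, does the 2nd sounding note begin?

note 2 onset = 4/3b = 816.327ms

1. 0.0ms @ 0 + 816.327ms (4/3)
2. 816.327ms @ 4/3 + 816.327ms (4/3)
3. 1632.653ms @ 8/3 + 816.327ms (4/3)
4. 2448.98ms @ 4 + 408.163ms (2/3)
5. 2857.143ms @ 14/3 + 408.163ms (2/3)
6. 3265.306ms @ 16/3 + 408.163ms (2/3)
7. 3673.469ms @ 6 + 612.245ms (1)
8. 4285.714ms @ 7 + 306.122ms (1/2)
9. 4591.837ms @ 15/2 + 306.122ms (1/2)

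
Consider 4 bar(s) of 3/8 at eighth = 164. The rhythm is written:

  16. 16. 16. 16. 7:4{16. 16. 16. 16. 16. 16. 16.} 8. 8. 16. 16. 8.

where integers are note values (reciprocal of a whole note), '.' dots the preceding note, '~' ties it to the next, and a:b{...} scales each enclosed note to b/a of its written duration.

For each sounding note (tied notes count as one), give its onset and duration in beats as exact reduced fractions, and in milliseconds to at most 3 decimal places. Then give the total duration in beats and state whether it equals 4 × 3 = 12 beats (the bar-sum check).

1) 0.0ms=0b +274.39ms=3/4b
2) 274.39ms=3/4b +274.39ms=3/4b
3) 548.78ms=3/2b +274.39ms=3/4b
4) 823.171ms=9/4b +274.39ms=3/4b
5) 1097.561ms=3b +156.794ms=3/7b
6) 1254.355ms=24/7b +156.794ms=3/7b
7) 1411.15ms=27/7b +156.794ms=3/7b
8) 1567.944ms=30/7b +156.794ms=3/7b
9) 1724.739ms=33/7b +156.794ms=3/7b
10) 1881.533ms=36/7b +156.794ms=3/7b
11) 2038.328ms=39/7b +156.794ms=3/7b
12) 2195.122ms=6b +548.78ms=3/2b
13) 2743.902ms=15/2b +548.78ms=3/2b
14) 3292.683ms=9b +274.39ms=3/4b
15) 3567.073ms=39/4b +274.39ms=3/4b
16) 3841.463ms=21/2b +548.78ms=3/2b
Σ=12b of 12 (164bpm 3/8) — PASS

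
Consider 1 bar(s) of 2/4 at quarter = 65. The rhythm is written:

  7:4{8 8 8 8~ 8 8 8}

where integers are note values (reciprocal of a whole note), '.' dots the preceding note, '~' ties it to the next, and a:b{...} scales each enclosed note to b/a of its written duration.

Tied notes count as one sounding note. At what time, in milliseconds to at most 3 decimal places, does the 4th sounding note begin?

note 4 onset = 6/7b = 791.209ms

1. 0.0ms @ 0 + 263.736ms (2/7)
2. 263.736ms @ 2/7 + 263.736ms (2/7)
3. 527.473ms @ 4/7 + 263.736ms (2/7)
4. 791.209ms @ 6/7 + 527.473ms (4/7)
5. 1318.681ms @ 10/7 + 263.736ms (2/7)
6. 1582.418ms @ 12/7 + 263.736ms (2/7)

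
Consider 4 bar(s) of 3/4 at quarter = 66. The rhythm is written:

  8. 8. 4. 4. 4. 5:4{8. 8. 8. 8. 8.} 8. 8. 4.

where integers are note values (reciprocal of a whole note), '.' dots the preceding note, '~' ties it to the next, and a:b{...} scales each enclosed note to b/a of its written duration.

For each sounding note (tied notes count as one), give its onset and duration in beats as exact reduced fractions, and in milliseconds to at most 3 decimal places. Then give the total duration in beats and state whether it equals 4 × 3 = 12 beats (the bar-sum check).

1) 0.0ms=0b +681.818ms=3/4b
2) 681.818ms=3/4b +681.818ms=3/4b
3) 1363.636ms=3/2b +1363.636ms=3/2b
4) 2727.273ms=3b +1363.636ms=3/2b
5) 4090.909ms=9/2b +1363.636ms=3/2b
6) 5454.545ms=6b +545.455ms=3/5b
7) 6000.0ms=33/5b +545.455ms=3/5b
8) 6545.455ms=36/5b +545.455ms=3/5b
9) 7090.909ms=39/5b +545.455ms=3/5b
10) 7636.364ms=42/5b +545.455ms=3/5b
11) 8181.818ms=9b +681.818ms=3/4b
12) 8863.636ms=39/4b +681.818ms=3/4b
13) 9545.455ms=21/2b +1363.636ms=3/2b
Σ=12b of 12 (66bpm 3/4) — PASS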